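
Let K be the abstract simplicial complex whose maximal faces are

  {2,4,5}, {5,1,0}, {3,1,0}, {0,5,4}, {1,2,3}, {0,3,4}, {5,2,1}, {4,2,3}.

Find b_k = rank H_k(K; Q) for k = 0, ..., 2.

We work with the vertex ordering 0 < 1 < 2 < 3 < 4 < 5. The simplices of K, each written with vertices in increasing order, are:

  0-simplices (6): [0], [1], [2], [3], [4], [5]
  1-simplices (12): [0,1], [0,3], [0,4], [0,5], [1,2], [1,3], [1,5], [2,3], [2,4], [2,5], [3,4], [4,5]
  2-simplices (8): [0,1,3], [0,1,5], [0,3,4], [0,4,5], [1,2,3], [1,2,5], [2,3,4], [2,4,5]

Hence C_0 ≅ Z^6, C_1 ≅ Z^12, C_2 ≅ Z^8.

Boundary ∂_1: C_1 → C_0 is given by ∂[p,q] = [q] − [p].
As a 6×12 matrix over Z this has rank 5, with invariant factors (1,1,1,1,1).

The boundary map ∂_2: C_2 → C_1 maps a triangle to the signed sum of its edges. For instance
  ∂[0,1,3] = [1,3] − [0,3] + [0,1],
  ∂[0,4,5] = [4,5] − [0,5] + [0,4].
The resulting 12×8 matrix has rank 7, and its Smith normal form has invariant factors (1,1,1,1,1,1,1).

Computing H_k = (kernel of ∂_k) / (image of ∂_{k+1}):

  H_0: rank C_0 − rank ∂_1 = 6 − 5 = 1, and the invariant factors of ∂_1 are all 1, so H_0 ≅ Z.
  H_1: rank ker ∂_1 − rank ∂_2 = (12 − 5) − 7 = 0, and the invariant factors of ∂_2 are all 1, so H_1 ≅ 0.
  H_2: rank ker ∂_2 − rank ∂_3 = (8 − 7) − 0 = 1, and there is no ∂_3, so H_2 ≅ Z.

(K is a triangulation of the 2-sphere S^2.)

Hence the Betti numbers are b_0 = 1, b_1 = 0, b_2 = 1.

b_0 = 1, b_1 = 0, b_2 = 1.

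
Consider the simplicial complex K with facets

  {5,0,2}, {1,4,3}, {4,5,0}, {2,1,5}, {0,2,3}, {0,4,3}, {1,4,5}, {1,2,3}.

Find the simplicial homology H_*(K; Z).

H_0 = Z,  H_1 = 0,  H_2 = Z.

Order the vertices as 0 < 1 < 2 < 3 < 4 < 5. Listing each simplex with vertices in this order, K has dimension 2 with simplices:

  0-simplices (6): [0], [1], [2], [3], [4], [5]
  1-simplices (12): [0,2], [0,3], [0,4], [0,5], [1,2], [1,3], [1,4], [1,5], [2,3], [2,5], [3,4], [4,5]
  2-simplices (8): [0,2,3], [0,2,5], [0,3,4], [0,4,5], [1,2,3], [1,2,5], [1,3,4], [1,4,5]

Hence C_0 ≅ Z^6, C_1 ≅ Z^12, C_2 ≅ Z^8.

The boundary map ∂_1: C_1 → C_0 is given by ∂[p,q] = [q] − [p]. For instance
  ∂[3,4] = [4] − [3].
The 6×12 boundary matrix has rank 5 and Smith normal form diag(1,1,1,1,1).

The boundary map ∂_2: C_2 → C_1 sends each 2-simplex [p,q,r] to [q,r] − [p,r] + [p,q]. For instance
  ∂[1,4,5] = [4,5] − [1,5] + [1,4],
  ∂[0,2,5] = [2,5] − [0,5] + [0,2].
As a 12×8 matrix over Z this has rank 7, with invariant factors (1,1,1,1,1,1,1).

From H_k ≅ ker(∂_k) / im(∂_{k+1}) we obtain:

  H_0: rank C_0 − rank ∂_1 = 6 − 5 = 1, and the invariant factors of ∂_1 are all 1, so H_0 = Z.
  H_1: rank ker ∂_1 − rank ∂_2 = (12 − 5) − 7 = 0, and the invariant factors of ∂_2 are all 1, so H_1 = 0.
  H_2: rank ker ∂_2 − rank ∂_3 = (8 − 7) − 0 = 1, and there is no ∂_3, so H_2 = Z.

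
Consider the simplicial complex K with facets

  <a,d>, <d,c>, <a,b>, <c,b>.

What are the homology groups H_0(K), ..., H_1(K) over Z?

H_0 ≅ Z,  H_1 ≅ Z.

We work with the vertex ordering a < b < c < d. The simplices of K, each written with vertices in increasing order, are:

  0-simplices (4): a, b, c, d
  1-simplices (4): ab, ad, bc, cd

so the chain groups are C_0 ≅ Z^4, C_1 ≅ Z^4.

The boundary map ∂_1: C_1 → C_0 maps an edge to its endpoints' difference, ∂[p,q] = q − p.
This gives a 4×4 integer matrix of rank 3; reducing to Smith normal form yields diagonal entries (1,1,1).

Now H_k = ker ∂_k / im ∂_{k+1}, so:

  H_0: rank C_0 − rank ∂_1 = 4 − 3 = 1, and the invariant factors of ∂_1 are all 1, so H_0 ≅ Z.
  H_1: rank ker ∂_1 − rank ∂_2 = (4 − 3) − 0 = 1, and there is no ∂_2, so H_1 ≅ Z.

As a check, the Euler characteristic is 4 − 4 = 0, which agrees with 1 − 1 = 0.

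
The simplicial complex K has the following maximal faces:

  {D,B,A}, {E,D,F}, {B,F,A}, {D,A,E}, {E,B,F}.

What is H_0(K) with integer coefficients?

Order the vertices as A < B < D < E < F. Listing each simplex with vertices in this order, K has dimension 2 with simplices:

  0-simplices (5): A, B, D, E, F
  1-simplices (10): AB, AD, AE, AF, BD, BE, BF, DE, DF, EF
  2-simplices (5): ABD, ABF, ADE, BEF, DEF

Hence C_0 ≅ Z^5, C_1 ≅ Z^10, C_2 ≅ Z^5.

Boundary ∂_1: C_1 → C_0 sends each edge [p,q] (with p < q) to q − p.
This gives a 5×10 integer matrix of rank 4; reducing to Smith normal form yields diagonal entries (1,1,1,1).

∂_2: C_2 → C_1 sends each 2-simplex [p,q,r] to [q,r] − [p,r] + [p,q]. For instance
  ∂ABD = BD − AD + AB,
  ∂ABF = BF − AF + AB.
The resulting 10×5 matrix has rank 5, and its Smith normal form has invariant factors (1,1,1,1,1).

Reading off H_k = ker ∂_k / im ∂_{k+1}:

  H_0: rank C_0 − rank ∂_1 = 5 − 4 = 1, and the invariant factors of ∂_1 are all 1, so H_0 = Z.

(K is a triangulation of the Möbius band.)

H_0 ≅ Z.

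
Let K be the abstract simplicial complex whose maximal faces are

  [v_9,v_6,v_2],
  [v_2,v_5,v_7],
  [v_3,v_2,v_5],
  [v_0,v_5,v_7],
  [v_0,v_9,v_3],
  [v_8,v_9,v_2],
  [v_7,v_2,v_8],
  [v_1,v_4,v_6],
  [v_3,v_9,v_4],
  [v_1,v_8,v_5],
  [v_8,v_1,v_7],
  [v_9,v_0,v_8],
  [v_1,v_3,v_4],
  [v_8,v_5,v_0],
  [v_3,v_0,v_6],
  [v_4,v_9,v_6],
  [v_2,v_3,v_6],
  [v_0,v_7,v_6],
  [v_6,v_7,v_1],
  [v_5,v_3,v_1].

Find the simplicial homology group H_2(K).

H_2 = 0.

Take the total order v_0 < v_1 < v_2 < v_3 < v_4 < v_5 < v_6 < v_7 < v_8 < v_9 on the vertex set. Then K (dimension 2) consists of the simplices:

  0-simplices (10): [v_0], [v_1], [v_2], [v_3], [v_4], [v_5], [v_6], [v_7], [v_8], [v_9]
  1-simplices (30): (30 of them)
  2-simplices (20): (20 of them)

so the chain groups are C_0 ≅ Z^10, C_1 ≅ Z^30, C_2 ≅ Z^20.

The boundary map ∂_1: C_1 → C_0 sends each edge [p,q] (with p < q) to q − p. For instance
  ∂[v_2,v_7] = [v_7] − [v_2].
As a 10×30 matrix over Z this has rank 9, with invariant factors (1,1,1,1,1,1,1,1,1).

∂_2: C_2 → C_1 sends each 2-simplex [p,q,r] to [q,r] − [p,r] + [p,q]. For instance
  ∂[v_2,v_5,v_7] = [v_5,v_7] − [v_2,v_7] + [v_2,v_5],
  ∂[v_3,v_4,v_9] = [v_4,v_9] − [v_3,v_9] + [v_3,v_4].
The 30×20 boundary matrix has rank 20 and Smith normal form diag(1,1,1,1,1,1,1,1,1,1,1,1,1,1,1,1,1,1,1,2).

Now H_k = ker ∂_k / im ∂_{k+1}, so:

  H_2: rank ker ∂_2 − rank ∂_3 = (20 − 20) − 0 = 0, and there is no ∂_3, so H_2 ≅ 0.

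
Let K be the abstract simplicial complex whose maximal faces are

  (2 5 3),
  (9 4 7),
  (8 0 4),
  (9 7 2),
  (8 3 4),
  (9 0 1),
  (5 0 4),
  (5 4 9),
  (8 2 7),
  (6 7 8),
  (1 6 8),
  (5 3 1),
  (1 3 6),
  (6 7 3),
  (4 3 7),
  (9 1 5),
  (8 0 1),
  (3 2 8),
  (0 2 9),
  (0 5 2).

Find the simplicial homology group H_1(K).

H_1 = Z ⊕ Z/2Z.

We work with the vertex ordering 0 < 1 < 2 < 3 < 4 < 5 < 6 < 7 < 8 < 9. The simplices of K, each written with vertices in increasing order, are:

  0-simplices (10): [0], [1], [2], [3], [4], [5], [6], [7], [8], [9]
  1-simplices (30): (30 of them)
  2-simplices (20): (20 of them)

so the chain groups are C_0 ≅ Z^10, C_1 ≅ Z^30, C_2 ≅ Z^20.

The boundary map ∂_1: C_1 → C_0 sends each edge [p,q] (with p < q) to q − p.
As a 10×30 matrix over Z this has rank 9, with invariant factors (1,1,1,1,1,1,1,1,1).

Boundary ∂_2: C_2 → C_1 acts by ∂[p,q,r] = [q,r] − [p,r] + [p,q]. For instance
  ∂[1,6,8] = [6,8] − [1,8] + [1,6],
  ∂[2,3,5] = [3,5] − [2,5] + [2,3].
The 30×20 boundary matrix has rank 20 and Smith normal form diag(1,1,1,1,1,1,1,1,1,1,1,1,1,1,1,1,1,1,1,2).

Now H_k = ker ∂_k / im ∂_{k+1}, so:

  H_1: rank ker ∂_1 − rank ∂_2 = (30 − 9) − 20 = 1, and ∂_2 has invariant factor 2 > 1, so H_1 = Z ⊕ Z/2Z.

(K is a triangulation of the Klein bottle.)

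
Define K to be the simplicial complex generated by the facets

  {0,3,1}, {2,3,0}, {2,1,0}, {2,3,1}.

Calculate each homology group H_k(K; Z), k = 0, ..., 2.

H_0 = Z,  H_1 = 0,  H_2 = Z.

We work with the vertex ordering 0 < 1 < 2 < 3. The simplices of K, each written with vertices in increasing order, are:

  0-simplices (4): [0], [1], [2], [3]
  1-simplices (6): [0,1], [0,2], [0,3], [1,2], [1,3], [2,3]
  2-simplices (4): [0,1,2], [0,1,3], [0,2,3], [1,2,3]

Hence C_0 ≅ Z^4, C_1 ≅ Z^6, C_2 ≅ Z^4.

∂_1: C_1 → C_0 is given by ∂[p,q] = [q] − [p]. For instance
  ∂[1,2] = [2] − [1].
This gives a 4×6 integer matrix of rank 3; reducing to Smith normal form yields diagonal entries (1,1,1).

Boundary ∂_2: C_2 → C_1 acts by ∂[p,q,r] = [q,r] − [p,r] + [p,q]. For instance
  ∂[0,1,3] = [1,3] − [0,3] + [0,1],
  ∂[1,2,3] = [2,3] − [1,3] + [1,2].
This gives a 6×4 integer matrix of rank 3; reducing to Smith normal form yields diagonal entries (1,1,1).

Reading off H_k = ker ∂_k / im ∂_{k+1}:

  H_0: rank C_0 − rank ∂_1 = 4 − 3 = 1, and the invariant factors of ∂_1 are all 1, so H_0 ≅ Z.
  H_1: rank ker ∂_1 − rank ∂_2 = (6 − 3) − 3 = 0, and the invariant factors of ∂_2 are all 1, so H_1 ≅ 0.
  H_2: rank ker ∂_2 − rank ∂_3 = (4 − 3) − 0 = 1, and there is no ∂_3, so H_2 ≅ Z.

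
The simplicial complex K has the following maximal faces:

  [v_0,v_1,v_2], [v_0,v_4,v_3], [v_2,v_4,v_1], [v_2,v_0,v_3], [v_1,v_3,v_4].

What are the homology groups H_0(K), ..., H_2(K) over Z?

K has 5 vertices, 10 edges, 5 triangles.
rank ∂_0 = 0, rank ∂_1 = 4 ⇒ b_0 = 5 − 0 − 4 = 1; all invariant factors of ∂_1 are 1 so no torsion. So H_0 = Z.
rank ∂_1 = 4, rank ∂_2 = 5 ⇒ b_1 = 10 − 4 − 5 = 1; all invariant factors of ∂_2 are 1 so no torsion. So H_1 = Z.
rank ∂_2 = 5, rank ∂_3 = 0 ⇒ b_2 = 5 − 5 − 0 = 0. So H_2 = 0.

H_0 ≅ Z,  H_1 ≅ Z,  H_2 = 0.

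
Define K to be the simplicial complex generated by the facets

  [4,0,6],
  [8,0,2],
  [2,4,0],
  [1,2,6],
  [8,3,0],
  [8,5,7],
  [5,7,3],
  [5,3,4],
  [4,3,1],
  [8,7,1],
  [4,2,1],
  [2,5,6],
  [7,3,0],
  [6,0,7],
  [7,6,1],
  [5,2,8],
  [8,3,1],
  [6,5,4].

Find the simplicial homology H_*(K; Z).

H_0 ≅ Z,  H_1 ≅ Z × Z/2,  H_2 = 0.

Take the total order 0 < 1 < 2 < 3 < 4 < 5 < 6 < 7 < 8 on the vertex set. Then K (dimension 2) consists of the simplices:

  0-simplices (9): [0], [1], [2], [3], [4], [5], [6], [7], [8]
  1-simplices (27): (27 of them)
  2-simplices (18): [0,2,4], [0,2,8], [0,3,7], [0,3,8], [0,4,6], [0,6,7], [1,2,4], [1,2,6], [1,3,4], [1,3,8], [1,6,7], [1,7,8], [2,5,6], [2,5,8], [3,4,5], [3,5,7], [4,5,6], [5,7,8]

giving chain groups C_0 ≅ Z^9, C_1 ≅ Z^27, C_2 ≅ Z^18.

∂_1: C_1 → C_0 sends each edge [p,q] (with p < q) to q − p.
As a 9×27 matrix over Z this has rank 8, with invariant factors (1,1,1,1,1,1,1,1).

Boundary ∂_2: C_2 → C_1 maps a triangle to the signed sum of its edges. For instance
  ∂[0,3,8] = [3,8] − [0,8] + [0,3],
  ∂[3,5,7] = [5,7] − [3,7] + [3,5].
The 27×18 boundary matrix has rank 18 and Smith normal form diag(1,1,1,1,1,1,1,1,1,1,1,1,1,1,1,1,1,2).

Reading off H_k = ker ∂_k / im ∂_{k+1}:

  H_0: rank C_0 − rank ∂_1 = 9 − 8 = 1, and the invariant factors of ∂_1 are all 1, so H_0 = Z.
  H_1: rank ker ∂_1 − rank ∂_2 = (27 − 8) − 18 = 1, and ∂_2 has invariant factor 2 > 1, so H_1 = Z × Z/2.
  H_2: rank ker ∂_2 − rank ∂_3 = (18 − 18) − 0 = 0, and there is no ∂_3, so H_2 = 0.

(K is a triangulation of the Klein bottle.)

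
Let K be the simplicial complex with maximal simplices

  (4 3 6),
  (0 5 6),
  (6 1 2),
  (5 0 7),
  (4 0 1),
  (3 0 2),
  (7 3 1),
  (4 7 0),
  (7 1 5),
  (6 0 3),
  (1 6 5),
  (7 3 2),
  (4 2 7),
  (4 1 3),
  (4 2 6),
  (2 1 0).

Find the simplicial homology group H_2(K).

Fix the vertex order 0 < 1 < 2 < 3 < 4 < 5 < 6 < 7 and write every simplex with vertices in increasing order. Then dim K = 2 and the simplices of K are:

  0-simplices (8): [0], [1], [2], [3], [4], [5], [6], [7]
  1-simplices (24): (24 of them)
  2-simplices (16): [0,1,2], [0,1,4], [0,2,3], [0,3,6], [0,4,7], [0,5,6], [0,5,7], [1,2,6], [1,3,4], [1,3,7], [1,5,6], [1,5,7], [2,3,7], [2,4,6], [2,4,7], [3,4,6]

Hence C_0 ≅ Z^8, C_1 ≅ Z^24, C_2 ≅ Z^16.

Boundary ∂_1: C_1 → C_0 maps an edge to its endpoints' difference, ∂[p,q] = q − p. For instance
  ∂[1,6] = [6] − [1].
This gives a 8×24 integer matrix of rank 7; reducing to Smith normal form yields diagonal entries (1,1,1,1,1,1,1).

The boundary map ∂_2: C_2 → C_1 maps a triangle to the signed sum of its edges. For instance
  ∂[1,5,7] = [5,7] − [1,7] + [1,5],
  ∂[1,3,4] = [3,4] − [1,4] + [1,3].
The resulting 24×16 matrix has rank 15, and its Smith normal form has invariant factors (1,1,1,1,1,1,1,1,1,1,1,1,1,1,1).

Reading off H_k = ker ∂_k / im ∂_{k+1}:

  H_2: rank ker ∂_2 − rank ∂_3 = (16 − 15) − 0 = 1, and there is no ∂_3, so H_2 ≅ Z.

H_2 ≅ Z.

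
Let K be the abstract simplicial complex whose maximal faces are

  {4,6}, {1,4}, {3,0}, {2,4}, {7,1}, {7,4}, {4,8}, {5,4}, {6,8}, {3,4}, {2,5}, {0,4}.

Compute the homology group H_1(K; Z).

Take the total order 0 < 1 < 2 < 3 < 4 < 5 < 6 < 7 < 8 on the vertex set. Then K (dimension 1) consists of the simplices:

  0-simplices (9): [0], [1], [2], [3], [4], [5], [6], [7], [8]
  1-simplices (12): [0,3], [0,4], [1,4], [1,7], [2,4], [2,5], [3,4], [4,5], [4,6], [4,7], [4,8], [6,8]

Hence C_0 ≅ Z^9, C_1 ≅ Z^12.

∂_1: C_1 → C_0 sends each edge [p,q] (with p < q) to q − p. For instance
  ∂[4,7] = [7] − [4].
As a 9×12 matrix over Z this has rank 8, with invariant factors (1,1,1,1,1,1,1,1).

Now H_k = ker ∂_k / im ∂_{k+1}, so:

  H_1: rank ker ∂_1 − rank ∂_2 = (12 − 8) − 0 = 4, and there is no ∂_2, so H_1 ≅ Z^4.

H_1 = Z^4.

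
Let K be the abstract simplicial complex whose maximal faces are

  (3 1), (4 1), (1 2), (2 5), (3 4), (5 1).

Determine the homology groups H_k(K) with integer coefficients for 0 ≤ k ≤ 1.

Take the total order 1 < 2 < 3 < 4 < 5 on the vertex set. Then K (dimension 1) consists of the simplices:

  0-simplices (5): [1], [2], [3], [4], [5]
  1-simplices (6): [1,2], [1,3], [1,4], [1,5], [2,5], [3,4]

giving chain groups C_0 ≅ Z^5, C_1 ≅ Z^6.

∂_1: C_1 → C_0 sends each edge [p,q] (with p < q) to q − p. For instance
  ∂[1,3] = [3] − [1].
The 5×6 boundary matrix has rank 4 and Smith normal form diag(1,1,1,1).

From H_k ≅ ker(∂_k) / im(∂_{k+1}) we obtain:

  H_0: rank C_0 − rank ∂_1 = 5 − 4 = 1, and the invariant factors of ∂_1 are all 1, so H_0 = Z.
  H_1: rank ker ∂_1 − rank ∂_2 = (6 − 4) − 0 = 2, and there is no ∂_2, so H_1 = Z^2.

H_0 = Z,  H_1 = Z^2.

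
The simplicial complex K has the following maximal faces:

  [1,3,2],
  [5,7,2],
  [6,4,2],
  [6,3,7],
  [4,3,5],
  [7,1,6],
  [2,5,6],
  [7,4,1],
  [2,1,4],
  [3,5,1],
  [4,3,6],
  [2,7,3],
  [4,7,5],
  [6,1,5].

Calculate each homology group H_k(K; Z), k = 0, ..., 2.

Take the total order 1 < 2 < 3 < 4 < 5 < 6 < 7 on the vertex set. Then K (dimension 2) consists of the simplices:

  0-simplices (7): [1], [2], [3], [4], [5], [6], [7]
  1-simplices (21): [1,2], [1,3], [1,4], [1,5], [1,6], [1,7], [2,3], [2,4], [2,5], [2,6], [2,7], [3,4], [3,5], [3,6], [3,7], [4,5], [4,6], [4,7], [5,6], [5,7], [6,7]
  2-simplices (14): [1,2,3], [1,2,4], [1,3,5], [1,4,7], [1,5,6], [1,6,7], [2,3,7], [2,4,6], [2,5,6], [2,5,7], [3,4,5], [3,4,6], [3,6,7], [4,5,7]

Hence C_0 ≅ Z^7, C_1 ≅ Z^21, C_2 ≅ Z^14.

The boundary map ∂_1: C_1 → C_0 is given by ∂[p,q] = [q] − [p]. For instance
  ∂[1,4] = [4] − [1].
This gives a 7×21 integer matrix of rank 6; reducing to Smith normal form yields diagonal entries (1,1,1,1,1,1).

Boundary ∂_2: C_2 → C_1 maps a triangle to the signed sum of its edges. For instance
  ∂[1,2,4] = [2,4] − [1,4] + [1,2],
  ∂[4,5,7] = [5,7] − [4,7] + [4,5].
The 21×14 boundary matrix has rank 13 and Smith normal form diag(1,1,1,1,1,1,1,1,1,1,1,1,1).

Now H_k = ker ∂_k / im ∂_{k+1}, so:

  H_0: rank C_0 − rank ∂_1 = 7 − 6 = 1, and the invariant factors of ∂_1 are all 1, so H_0 ≅ Z.
  H_1: rank ker ∂_1 − rank ∂_2 = (21 − 6) − 13 = 2, and the invariant factors of ∂_2 are all 1, so H_1 ≅ Z^2.
  H_2: rank ker ∂_2 − rank ∂_3 = (14 − 13) − 0 = 1, and there is no ∂_3, so H_2 ≅ Z.

H_0 ≅ Z,  H_1 ≅ Z^2,  H_2 ≅ Z.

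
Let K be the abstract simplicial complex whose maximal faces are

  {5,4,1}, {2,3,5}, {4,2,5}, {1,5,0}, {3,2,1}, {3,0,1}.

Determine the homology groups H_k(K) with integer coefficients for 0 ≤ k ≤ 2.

H_0 ≅ Z,  H_1 ≅ Z,  H_2 = 0.

We work with the vertex ordering 0 < 1 < 2 < 3 < 4 < 5. The simplices of K, each written with vertices in increasing order, are:

  0-simplices (6): [0], [1], [2], [3], [4], [5]
  1-simplices (12): [0,1], [0,3], [0,5], [1,2], [1,3], [1,4], [1,5], [2,3], [2,4], [2,5], [3,5], [4,5]
  2-simplices (6): [0,1,3], [0,1,5], [1,2,3], [1,4,5], [2,3,5], [2,4,5]

Hence C_0 ≅ Z^6, C_1 ≅ Z^12, C_2 ≅ Z^6.

The boundary map ∂_1: C_1 → C_0 maps an edge to its endpoints' difference, ∂[p,q] = q − p. For instance
  ∂[1,5] = [5] − [1].
The resulting 6×12 matrix has rank 5, and its Smith normal form has invariant factors (1,1,1,1,1).

∂_2: C_2 → C_1 maps a triangle to the signed sum of its edges. For instance
  ∂[2,3,5] = [3,5] − [2,5] + [2,3],
  ∂[1,4,5] = [4,5] − [1,5] + [1,4].
The resulting 12×6 matrix has rank 6, and its Smith normal form has invariant factors (1,1,1,1,1,1).

From H_k ≅ ker(∂_k) / im(∂_{k+1}) we obtain:

  H_0: rank C_0 − rank ∂_1 = 6 − 5 = 1, and the invariant factors of ∂_1 are all 1, so H_0 ≅ Z.
  H_1: rank ker ∂_1 − rank ∂_2 = (12 − 5) − 6 = 1, and the invariant factors of ∂_2 are all 1, so H_1 ≅ Z.
  H_2: rank ker ∂_2 − rank ∂_3 = (6 − 6) − 0 = 0, and there is no ∂_3, so H_2 ≅ 0.

(K is a triangulation of the cylinder S^1 x I.)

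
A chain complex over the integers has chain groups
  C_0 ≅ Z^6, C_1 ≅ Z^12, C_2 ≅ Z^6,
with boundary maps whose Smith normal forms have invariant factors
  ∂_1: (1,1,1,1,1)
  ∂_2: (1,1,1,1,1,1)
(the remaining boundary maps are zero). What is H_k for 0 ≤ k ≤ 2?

H_0 = Z,  H_1 = Z,  H_2 = 0.

H_0: b_0 = 6 − 0 − 5 = 1; torsion from ∂_1 factors > 1: none. So H_0 = Z.
H_1: b_1 = 12 − 5 − 6 = 1; torsion from ∂_2 factors > 1: none. So H_1 = Z.
H_2: b_2 = 6 − 6 − 0 = 0; torsion from ∂_3 factors > 1: none. So H_2 = 0.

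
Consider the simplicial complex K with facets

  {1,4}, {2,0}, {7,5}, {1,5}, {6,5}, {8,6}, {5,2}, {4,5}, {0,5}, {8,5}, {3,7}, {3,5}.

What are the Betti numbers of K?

K has 9 vertices, 12 edges.
rank ∂_0 = 0, rank ∂_1 = 8 ⇒ b_0 = 9 − 0 − 8 = 1; all invariant factors of ∂_1 are 1 so no torsion. So H_0 ≅ Z.
rank ∂_1 = 8, rank ∂_2 = 0 ⇒ b_1 = 12 − 8 − 0 = 4. So H_1 ≅ Z^4.

b_0 = 1, b_1 = 4.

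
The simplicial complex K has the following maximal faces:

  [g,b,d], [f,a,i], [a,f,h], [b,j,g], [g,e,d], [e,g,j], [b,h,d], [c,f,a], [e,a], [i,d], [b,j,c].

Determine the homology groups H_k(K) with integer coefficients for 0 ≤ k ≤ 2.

Take the total order a < b < c < d < e < f < g < h < i < j on the vertex set. Then K (dimension 2) consists of the simplices:

  0-simplices (10): a, b, c, d, e, f, g, h, i, j
  1-simplices (21): ac, ae, af, ah, ai, bc, bd, bg, bh, bj, cf, cj, de, dg, dh, di, eg, ej, fh, fi, gj
  2-simplices (9): acf, afh, afi, bcj, bdg, bdh, bgj, deg, egj

giving chain groups C_0 ≅ Z^10, C_1 ≅ Z^21, C_2 ≅ Z^9.

The boundary map ∂_1: C_1 → C_0 maps an edge to its endpoints' difference, ∂[p,q] = q − p.
The resulting 10×21 matrix has rank 9, and its Smith normal form has invariant factors (1,1,1,1,1,1,1,1,1).

The boundary map ∂_2: C_2 → C_1 acts by ∂[p,q,r] = [q,r] − [p,r] + [p,q]. For instance
  ∂bdh = dh − bh + bd,
  ∂afi = fi − ai + af.
This gives a 21×9 integer matrix of rank 9; reducing to Smith normal form yields diagonal entries (1,1,1,1,1,1,1,1,1).

Now H_k = ker ∂_k / im ∂_{k+1}, so:

  H_0: rank C_0 − rank ∂_1 = 10 − 9 = 1, and the invariant factors of ∂_1 are all 1, so H_0 ≅ Z.
  H_1: rank ker ∂_1 − rank ∂_2 = (21 − 9) − 9 = 3, and the invariant factors of ∂_2 are all 1, so H_1 ≅ Z^3.
  H_2: rank ker ∂_2 − rank ∂_3 = (9 − 9) − 0 = 0, and there is no ∂_3, so H_2 ≅ 0.

H_0 = Z,  H_1 = Z^3,  H_2 = 0.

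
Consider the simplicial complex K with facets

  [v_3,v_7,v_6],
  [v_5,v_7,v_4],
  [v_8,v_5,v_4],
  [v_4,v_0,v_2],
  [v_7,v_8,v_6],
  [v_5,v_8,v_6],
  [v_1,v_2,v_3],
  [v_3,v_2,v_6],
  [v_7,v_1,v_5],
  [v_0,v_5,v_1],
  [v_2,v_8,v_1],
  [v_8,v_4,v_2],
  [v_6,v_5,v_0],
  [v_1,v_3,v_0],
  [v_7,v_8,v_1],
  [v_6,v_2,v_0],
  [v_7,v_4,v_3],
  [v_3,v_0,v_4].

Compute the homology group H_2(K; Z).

H_2 ≅ 0.

Take the total order v_0 < v_1 < v_2 < v_3 < v_4 < v_5 < v_6 < v_7 < v_8 on the vertex set. Then K (dimension 2) consists of the simplices:

  0-simplices (9): [v_0], [v_1], [v_2], [v_3], [v_4], [v_5], [v_6], [v_7], [v_8]
  1-simplices (27): (27 of them)
  2-simplices (18): (18 of them)

Hence C_0 ≅ Z^9, C_1 ≅ Z^27, C_2 ≅ Z^18.

The boundary map ∂_1: C_1 → C_0 sends each edge [p,q] (with p < q) to q − p.
As a 9×27 matrix over Z this has rank 8, with invariant factors (1,1,1,1,1,1,1,1).

The boundary map ∂_2: C_2 → C_1 acts by ∂[p,q,r] = [q,r] − [p,r] + [p,q]. For instance
  ∂[v_0,v_1,v_3] = [v_1,v_3] − [v_0,v_3] + [v_0,v_1],
  ∂[v_1,v_5,v_7] = [v_5,v_7] − [v_1,v_7] + [v_1,v_5].
As a 27×18 matrix over Z this has rank 18, with invariant factors (1,1,1,1,1,1,1,1,1,1,1,1,1,1,1,1,1,2).

From H_k ≅ ker(∂_k) / im(∂_{k+1}) we obtain:

  H_2: rank ker ∂_2 − rank ∂_3 = (18 − 18) − 0 = 0, and there is no ∂_3, so H_2 ≅ 0.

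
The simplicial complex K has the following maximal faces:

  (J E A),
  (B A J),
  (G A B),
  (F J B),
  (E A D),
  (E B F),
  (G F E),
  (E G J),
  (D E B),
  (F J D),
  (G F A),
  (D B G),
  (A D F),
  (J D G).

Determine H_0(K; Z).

Order the vertices as A < B < D < E < F < G < J. Listing each simplex with vertices in this order, K has dimension 2 with simplices:

  0-simplices (7): A, B, D, E, F, G, J
  1-simplices (21): AB, AD, AE, AF, AG, AJ, BD, BE, BF, BG, BJ, DE, DF, DG, DJ, EF, EG, EJ, FG, FJ, GJ
  2-simplices (14): ABG, ABJ, ADE, ADF, AEJ, AFG, BDE, BDG, BEF, BFJ, DFJ, DGJ, EFG, EGJ

giving chain groups C_0 ≅ Z^7, C_1 ≅ Z^21, C_2 ≅ Z^14.

∂_1: C_1 → C_0 is given by ∂[p,q] = [q] − [p]. For instance
  ∂BJ = J − B.
This gives a 7×21 integer matrix of rank 6; reducing to Smith normal form yields diagonal entries (1,1,1,1,1,1).

The boundary map ∂_2: C_2 → C_1 maps a triangle to the signed sum of its edges. For instance
  ∂EFG = FG − EG + EF,
  ∂DGJ = GJ − DJ + DG.
This gives a 21×14 integer matrix of rank 13; reducing to Smith normal form yields diagonal entries (1,1,1,1,1,1,1,1,1,1,1,1,1).

From H_k ≅ ker(∂_k) / im(∂_{k+1}) we obtain:

  H_0: rank C_0 − rank ∂_1 = 7 − 6 = 1, and the invariant factors of ∂_1 are all 1, so H_0 ≅ Z.

(K is a triangulation of the torus T^2.)

H_0 ≅ Z.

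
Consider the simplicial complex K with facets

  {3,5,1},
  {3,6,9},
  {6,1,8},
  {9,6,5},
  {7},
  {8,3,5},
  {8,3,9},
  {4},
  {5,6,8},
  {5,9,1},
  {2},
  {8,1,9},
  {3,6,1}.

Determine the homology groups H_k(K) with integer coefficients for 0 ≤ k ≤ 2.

K has 9 vertices, 15 edges, 10 triangles.
rank ∂_0 = 0, rank ∂_1 = 5 ⇒ b_0 = 9 − 0 − 5 = 4; all invariant factors of ∂_1 are 1 so no torsion. So H_0 = Z^4.
rank ∂_1 = 5, rank ∂_2 = 10 ⇒ b_1 = 15 − 5 − 10 = 0; ∂_2 has invariant factor(s) [2] giving torsion. So H_1 = Z/2.
rank ∂_2 = 10, rank ∂_3 = 0 ⇒ b_2 = 10 − 10 − 0 = 0. So H_2 = 0.

H_0 ≅ Z^4,  H_1 ≅ Z/2,  H_2 = 0.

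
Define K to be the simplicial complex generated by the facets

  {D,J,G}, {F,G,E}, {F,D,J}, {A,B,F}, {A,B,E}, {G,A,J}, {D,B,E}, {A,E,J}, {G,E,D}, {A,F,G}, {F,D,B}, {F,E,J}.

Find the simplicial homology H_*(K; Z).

H_0 = Z,  H_1 = Z/2Z,  H_2 = 0.

Order the vertices as A < B < D < E < F < G < J. Listing each simplex with vertices in this order, K has dimension 2 with simplices:

  0-simplices (7): A, B, D, E, F, G, J
  1-simplices (18): AB, AE, AF, AG, AJ, BD, BE, BF, DE, DF, DG, DJ, EF, EG, EJ, FG, FJ, GJ
  2-simplices (12): ABE, ABF, AEJ, AFG, AGJ, BDE, BDF, DEG, DFJ, DGJ, EFG, EFJ

so the chain groups are C_0 ≅ Z^7, C_1 ≅ Z^18, C_2 ≅ Z^12.

The boundary map ∂_1: C_1 → C_0 sends each edge [p,q] (with p < q) to q − p. For instance
  ∂EG = G − E.
The resulting 7×18 matrix has rank 6, and its Smith normal form has invariant factors (1,1,1,1,1,1).

∂_2: C_2 → C_1 maps a triangle to the signed sum of its edges. For instance
  ∂AFG = FG − AG + AF,
  ∂ABE = BE − AE + AB.
This gives a 18×12 integer matrix of rank 12; reducing to Smith normal form yields diagonal entries (1,1,1,1,1,1,1,1,1,1,1,2).

Computing H_k = (kernel of ∂_k) / (image of ∂_{k+1}):

  H_0: rank C_0 − rank ∂_1 = 7 − 6 = 1, and the invariant factors of ∂_1 are all 1, so H_0 ≅ Z.
  H_1: rank ker ∂_1 − rank ∂_2 = (18 − 6) − 12 = 0, and ∂_2 has invariant factor 2 > 1, so H_1 ≅ Z/2Z.
  H_2: rank ker ∂_2 − rank ∂_3 = (12 − 12) − 0 = 0, and there is no ∂_3, so H_2 ≅ 0.

As a check, the Euler characteristic is 7 − 18 + 12 = 1, which agrees with 1 − 0 + 0 = 1.
(K is a triangulation of the real projective plane RP^2.)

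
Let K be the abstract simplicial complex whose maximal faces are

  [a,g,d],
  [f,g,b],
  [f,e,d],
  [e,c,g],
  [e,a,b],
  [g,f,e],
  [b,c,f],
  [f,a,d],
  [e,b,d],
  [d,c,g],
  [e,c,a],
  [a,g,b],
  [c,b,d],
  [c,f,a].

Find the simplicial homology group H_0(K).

H_0 ≅ Z.

Order the vertices as a < b < c < d < e < f < g. Listing each simplex with vertices in this order, K has dimension 2 with simplices:

  0-simplices (7): a, b, c, d, e, f, g
  1-simplices (21): ab, ac, ad, ae, af, ag, bc, bd, be, bf, bg, cd, ce, cf, cg, de, df, dg, ef, eg, fg
  2-simplices (14): abe, abg, ace, acf, adf, adg, bcd, bcf, bde, bfg, cdg, ceg, def, efg

giving chain groups C_0 ≅ Z^7, C_1 ≅ Z^21, C_2 ≅ Z^14.

Boundary ∂_1: C_1 → C_0 maps an edge to its endpoints' difference, ∂[p,q] = q − p. For instance
  ∂dg = g − d.
The resulting 7×21 matrix has rank 6, and its Smith normal form has invariant factors (1,1,1,1,1,1).

∂_2: C_2 → C_1 sends each 2-simplex [p,q,r] to [q,r] − [p,r] + [p,q]. For instance
  ∂abg = bg − ag + ab,
  ∂adf = df − af + ad.
This gives a 21×14 integer matrix of rank 13; reducing to Smith normal form yields diagonal entries (1,1,1,1,1,1,1,1,1,1,1,1,1).

From H_k ≅ ker(∂_k) / im(∂_{k+1}) we obtain:

  H_0: rank C_0 − rank ∂_1 = 7 − 6 = 1, and the invariant factors of ∂_1 are all 1, so H_0 = Z.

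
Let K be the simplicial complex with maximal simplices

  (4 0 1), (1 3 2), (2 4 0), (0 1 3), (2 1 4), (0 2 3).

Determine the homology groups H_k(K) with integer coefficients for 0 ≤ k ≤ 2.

H_0 ≅ Z,  H_1 = 0,  H_2 ≅ Z.

Fix the vertex order 0 < 1 < 2 < 3 < 4 and write every simplex with vertices in increasing order. Then dim K = 2 and the simplices of K are:

  0-simplices (5): [0], [1], [2], [3], [4]
  1-simplices (9): [0,1], [0,2], [0,3], [0,4], [1,2], [1,3], [1,4], [2,3], [2,4]
  2-simplices (6): [0,1,3], [0,1,4], [0,2,3], [0,2,4], [1,2,3], [1,2,4]

giving chain groups C_0 ≅ Z^5, C_1 ≅ Z^9, C_2 ≅ Z^6.

The boundary map ∂_1: C_1 → C_0 maps an edge to its endpoints' difference, ∂[p,q] = q − p.
The 5×9 boundary matrix has rank 4 and Smith normal form diag(1,1,1,1).

Boundary ∂_2: C_2 → C_1 sends each 2-simplex [p,q,r] to [q,r] − [p,r] + [p,q]. For instance
  ∂[0,1,4] = [1,4] − [0,4] + [0,1],
  ∂[0,2,4] = [2,4] − [0,4] + [0,2].
The 9×6 boundary matrix has rank 5 and Smith normal form diag(1,1,1,1,1).

Now H_k = ker ∂_k / im ∂_{k+1}, so:

  H_0: rank C_0 − rank ∂_1 = 5 − 4 = 1, and the invariant factors of ∂_1 are all 1, so H_0 = Z.
  H_1: rank ker ∂_1 − rank ∂_2 = (9 − 4) − 5 = 0, and the invariant factors of ∂_2 are all 1, so H_1 = 0.
  H_2: rank ker ∂_2 − rank ∂_3 = (6 − 5) − 0 = 1, and there is no ∂_3, so H_2 = Z.

As a check, the Euler characteristic is 5 − 9 + 6 = 2, which agrees with 1 − 0 + 1 = 2.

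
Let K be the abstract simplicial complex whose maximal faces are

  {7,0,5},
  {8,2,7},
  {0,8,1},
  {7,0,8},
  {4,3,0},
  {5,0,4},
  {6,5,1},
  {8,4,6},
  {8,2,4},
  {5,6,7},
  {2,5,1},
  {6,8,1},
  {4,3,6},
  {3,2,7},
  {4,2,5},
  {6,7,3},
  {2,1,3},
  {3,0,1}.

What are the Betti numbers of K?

Order the vertices as 0 < 1 < 2 < 3 < 4 < 5 < 6 < 7 < 8. Listing each simplex with vertices in this order, K has dimension 2 with simplices:

  0-simplices (9): [0], [1], [2], [3], [4], [5], [6], [7], [8]
  1-simplices (27): (27 of them)
  2-simplices (18): [0,1,3], [0,1,8], [0,3,4], [0,4,5], [0,5,7], [0,7,8], [1,2,3], [1,2,5], [1,5,6], [1,6,8], [2,3,7], [2,4,5], [2,4,8], [2,7,8], [3,4,6], [3,6,7], [4,6,8], [5,6,7]

giving chain groups C_0 ≅ Z^9, C_1 ≅ Z^27, C_2 ≅ Z^18.

∂_1: C_1 → C_0 sends each edge [p,q] (with p < q) to q − p.
As a 9×27 matrix over Z this has rank 8, with invariant factors (1,1,1,1,1,1,1,1).

Boundary ∂_2: C_2 → C_1 maps a triangle to the signed sum of its edges. For instance
  ∂[4,6,8] = [6,8] − [4,8] + [4,6],
  ∂[3,6,7] = [6,7] − [3,7] + [3,6].
The resulting 27×18 matrix has rank 17, and its Smith normal form has invariant factors (1,1,1,1,1,1,1,1,1,1,1,1,1,1,1,1,1).

Now H_k = ker ∂_k / im ∂_{k+1}, so:

  H_0: rank C_0 − rank ∂_1 = 9 − 8 = 1, and the invariant factors of ∂_1 are all 1, so H_0 = Z.
  H_1: rank ker ∂_1 − rank ∂_2 = (27 − 8) − 17 = 2, and the invariant factors of ∂_2 are all 1, so H_1 = Z^2.
  H_2: rank ker ∂_2 − rank ∂_3 = (18 − 17) − 0 = 1, and there is no ∂_3, so H_2 = Z.

As a check, the Euler characteristic is 9 − 27 + 18 = 0, which agrees with 1 − 2 + 1 = 0.

Hence the Betti numbers are b_0 = 1, b_1 = 2, b_2 = 1.

b_0 = 1, b_1 = 2, b_2 = 1.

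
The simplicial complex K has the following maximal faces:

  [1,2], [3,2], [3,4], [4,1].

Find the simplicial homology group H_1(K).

H_1 ≅ Z.

Order the vertices as 1 < 2 < 3 < 4. Listing each simplex with vertices in this order, K has dimension 1 with simplices:

  0-simplices (4): [1], [2], [3], [4]
  1-simplices (4): [1,2], [1,4], [2,3], [3,4]

Hence C_0 ≅ Z^4, C_1 ≅ Z^4.

∂_1: C_1 → C_0 maps an edge to its endpoints' difference, ∂[p,q] = q − p.
As a 4×4 matrix over Z this has rank 3, with invariant factors (1,1,1).

Computing H_k = (kernel of ∂_k) / (image of ∂_{k+1}):

  H_1: rank ker ∂_1 − rank ∂_2 = (4 − 3) − 0 = 1, and there is no ∂_2, so H_1 ≅ Z.

(K is a triangulation of the circle S^1.)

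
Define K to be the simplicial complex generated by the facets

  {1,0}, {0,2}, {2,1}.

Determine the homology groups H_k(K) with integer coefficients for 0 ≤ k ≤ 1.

H_0 ≅ Z,  H_1 ≅ Z.

Fix the vertex order 0 < 1 < 2 and write every simplex with vertices in increasing order. Then dim K = 1 and the simplices of K are:

  0-simplices (3): [0], [1], [2]
  1-simplices (3): [0,1], [0,2], [1,2]

giving chain groups C_0 ≅ Z^3, C_1 ≅ Z^3.

∂_1: C_1 → C_0 is given by ∂[p,q] = [q] − [p]. For instance
  ∂[0,1] = [1] − [0].
The resulting 3×3 matrix has rank 2, and its Smith normal form has invariant factors (1,1).

Now H_k = ker ∂_k / im ∂_{k+1}, so:

  H_0: rank C_0 − rank ∂_1 = 3 − 2 = 1, and the invariant factors of ∂_1 are all 1, so H_0 ≅ Z.
  H_1: rank ker ∂_1 − rank ∂_2 = (3 − 2) − 0 = 1, and there is no ∂_2, so H_1 ≅ Z.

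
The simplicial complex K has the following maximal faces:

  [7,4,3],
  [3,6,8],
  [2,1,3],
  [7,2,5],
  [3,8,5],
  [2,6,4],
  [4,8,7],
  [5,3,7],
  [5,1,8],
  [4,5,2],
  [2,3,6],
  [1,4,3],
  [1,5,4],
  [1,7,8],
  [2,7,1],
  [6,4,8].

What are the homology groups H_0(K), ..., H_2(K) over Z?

We work with the vertex ordering 1 < 2 < 3 < 4 < 5 < 6 < 7 < 8. The simplices of K, each written with vertices in increasing order, are:

  0-simplices (8): [1], [2], [3], [4], [5], [6], [7], [8]
  1-simplices (24): (24 of them)
  2-simplices (16): [1,2,3], [1,2,7], [1,3,4], [1,4,5], [1,5,8], [1,7,8], [2,3,6], [2,4,5], [2,4,6], [2,5,7], [3,4,7], [3,5,7], [3,5,8], [3,6,8], [4,6,8], [4,7,8]

so the chain groups are C_0 ≅ Z^8, C_1 ≅ Z^24, C_2 ≅ Z^16.

∂_1: C_1 → C_0 is given by ∂[p,q] = [q] − [p].
As a 8×24 matrix over Z this has rank 7, with invariant factors (1,1,1,1,1,1,1).

∂_2: C_2 → C_1 sends each 2-simplex [p,q,r] to [q,r] − [p,r] + [p,q]. For instance
  ∂[1,2,3] = [2,3] − [1,3] + [1,2],
  ∂[4,6,8] = [6,8] − [4,8] + [4,6].
The 24×16 boundary matrix has rank 15 and Smith normal form diag(1,1,1,1,1,1,1,1,1,1,1,1,1,1,1).

Now H_k = ker ∂_k / im ∂_{k+1}, so:

  H_0: rank C_0 − rank ∂_1 = 8 − 7 = 1, and the invariant factors of ∂_1 are all 1, so H_0 ≅ Z.
  H_1: rank ker ∂_1 − rank ∂_2 = (24 − 7) − 15 = 2, and the invariant factors of ∂_2 are all 1, so H_1 ≅ Z^2.
  H_2: rank ker ∂_2 − rank ∂_3 = (16 − 15) − 0 = 1, and there is no ∂_3, so H_2 ≅ Z.

H_0 = Z,  H_1 = Z^2,  H_2 = Z.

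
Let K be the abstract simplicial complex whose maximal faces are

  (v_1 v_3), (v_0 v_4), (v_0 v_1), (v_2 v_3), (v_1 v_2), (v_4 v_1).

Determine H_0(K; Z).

H_0 = Z.

Take the total order v_0 < v_1 < v_2 < v_3 < v_4 on the vertex set. Then K (dimension 1) consists of the simplices:

  0-simplices (5): [v_0], [v_1], [v_2], [v_3], [v_4]
  1-simplices (6): [v_0,v_1], [v_0,v_4], [v_1,v_2], [v_1,v_3], [v_1,v_4], [v_2,v_3]

so the chain groups are C_0 ≅ Z^5, C_1 ≅ Z^6.

∂_1: C_1 → C_0 sends each edge [p,q] (with p < q) to q − p. For instance
  ∂[v_2,v_3] = [v_3] − [v_2].
The 5×6 boundary matrix has rank 4 and Smith normal form diag(1,1,1,1).

Reading off H_k = ker ∂_k / im ∂_{k+1}:

  H_0: rank C_0 − rank ∂_1 = 5 − 4 = 1, and the invariant factors of ∂_1 are all 1, so H_0 ≅ Z.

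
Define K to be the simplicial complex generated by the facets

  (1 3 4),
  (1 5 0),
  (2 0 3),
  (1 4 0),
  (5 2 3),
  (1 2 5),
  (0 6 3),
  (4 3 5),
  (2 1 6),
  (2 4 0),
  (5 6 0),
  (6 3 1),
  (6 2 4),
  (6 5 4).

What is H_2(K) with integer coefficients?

H_2 = Z.

K has 7 vertices, 21 edges, 14 triangles.
rank ∂_2 = 13, rank ∂_3 = 0 ⇒ b_2 = 14 − 13 − 0 = 1. So H_2 = Z.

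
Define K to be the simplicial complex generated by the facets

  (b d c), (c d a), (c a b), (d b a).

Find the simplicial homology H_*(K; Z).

H_0 = Z,  H_1 = 0,  H_2 = Z.

Take the total order a < b < c < d on the vertex set. Then K (dimension 2) consists of the simplices:

  0-simplices (4): a, b, c, d
  1-simplices (6): ab, ac, ad, bc, bd, cd
  2-simplices (4): abc, abd, acd, bcd

giving chain groups C_0 ≅ Z^4, C_1 ≅ Z^6, C_2 ≅ Z^4.

Boundary ∂_1: C_1 → C_0 is given by ∂[p,q] = [q] − [p].
The 4×6 boundary matrix has rank 3 and Smith normal form diag(1,1,1).

The boundary map ∂_2: C_2 → C_1 maps a triangle to the signed sum of its edges. For instance
  ∂acd = cd − ad + ac,
  ∂abd = bd − ad + ab.
This gives a 6×4 integer matrix of rank 3; reducing to Smith normal form yields diagonal entries (1,1,1).

Computing H_k = (kernel of ∂_k) / (image of ∂_{k+1}):

  H_0: rank C_0 − rank ∂_1 = 4 − 3 = 1, and the invariant factors of ∂_1 are all 1, so H_0 ≅ Z.
  H_1: rank ker ∂_1 − rank ∂_2 = (6 − 3) − 3 = 0, and the invariant factors of ∂_2 are all 1, so H_1 ≅ 0.
  H_2: rank ker ∂_2 − rank ∂_3 = (4 − 3) − 0 = 1, and there is no ∂_3, so H_2 ≅ Z.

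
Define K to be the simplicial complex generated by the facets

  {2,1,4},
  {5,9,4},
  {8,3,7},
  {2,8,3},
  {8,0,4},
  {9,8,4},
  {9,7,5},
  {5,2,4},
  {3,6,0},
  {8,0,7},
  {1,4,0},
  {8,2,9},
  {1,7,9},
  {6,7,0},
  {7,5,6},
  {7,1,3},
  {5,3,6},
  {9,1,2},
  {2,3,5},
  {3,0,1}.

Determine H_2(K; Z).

We work with the vertex ordering 0 < 1 < 2 < 3 < 4 < 5 < 6 < 7 < 8 < 9. The simplices of K, each written with vertices in increasing order, are:

  0-simplices (10): [0], [1], [2], [3], [4], [5], [6], [7], [8], [9]
  1-simplices (30): (30 of them)
  2-simplices (20): (20 of them)

giving chain groups C_0 ≅ Z^10, C_1 ≅ Z^30, C_2 ≅ Z^20.

∂_1: C_1 → C_0 is given by ∂[p,q] = [q] − [p]. For instance
  ∂[1,4] = [4] − [1].
The resulting 10×30 matrix has rank 9, and its Smith normal form has invariant factors (1,1,1,1,1,1,1,1,1).

∂_2: C_2 → C_1 acts by ∂[p,q,r] = [q,r] − [p,r] + [p,q]. For instance
  ∂[1,2,9] = [2,9] − [1,9] + [1,2],
  ∂[1,2,4] = [2,4] − [1,4] + [1,2].
The resulting 30×20 matrix has rank 20, and its Smith normal form has invariant factors (1,1,1,1,1,1,1,1,1,1,1,1,1,1,1,1,1,1,1,2).

Now H_k = ker ∂_k / im ∂_{k+1}, so:

  H_2: rank ker ∂_2 − rank ∂_3 = (20 − 20) − 0 = 0, and there is no ∂_3, so H_2 ≅ 0.

(K is a triangulation of the Klein bottle.)

H_2 ≅ 0.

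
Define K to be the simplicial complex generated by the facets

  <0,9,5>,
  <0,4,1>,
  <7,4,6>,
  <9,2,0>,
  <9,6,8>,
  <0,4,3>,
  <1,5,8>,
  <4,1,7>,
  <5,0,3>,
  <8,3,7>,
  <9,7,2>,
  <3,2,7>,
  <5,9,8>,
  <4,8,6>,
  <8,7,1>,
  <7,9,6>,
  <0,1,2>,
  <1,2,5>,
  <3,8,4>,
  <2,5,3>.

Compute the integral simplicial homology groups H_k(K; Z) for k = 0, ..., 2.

We work with the vertex ordering 0 < 1 < 2 < 3 < 4 < 5 < 6 < 7 < 8 < 9. The simplices of K, each written with vertices in increasing order, are:

  0-simplices (10): [0], [1], [2], [3], [4], [5], [6], [7], [8], [9]
  1-simplices (30): (30 of them)
  2-simplices (20): (20 of them)

so the chain groups are C_0 ≅ Z^10, C_1 ≅ Z^30, C_2 ≅ Z^20.

Boundary ∂_1: C_1 → C_0 maps an edge to its endpoints' difference, ∂[p,q] = q − p.
As a 10×30 matrix over Z this has rank 9, with invariant factors (1,1,1,1,1,1,1,1,1).

Boundary ∂_2: C_2 → C_1 sends each 2-simplex [p,q,r] to [q,r] − [p,r] + [p,q]. For instance
  ∂[0,3,5] = [3,5] − [0,5] + [0,3],
  ∂[4,6,7] = [6,7] − [4,7] + [4,6].
As a 30×20 matrix over Z this has rank 20, with invariant factors (1,1,1,1,1,1,1,1,1,1,1,1,1,1,1,1,1,1,1,2).

Computing H_k = (kernel of ∂_k) / (image of ∂_{k+1}):

  H_0: rank C_0 − rank ∂_1 = 10 − 9 = 1, and the invariant factors of ∂_1 are all 1, so H_0 ≅ Z.
  H_1: rank ker ∂_1 − rank ∂_2 = (30 − 9) − 20 = 1, and ∂_2 has invariant factor 2 > 1, so H_1 ≅ Z ⊕ Z/2.
  H_2: rank ker ∂_2 − rank ∂_3 = (20 − 20) − 0 = 0, and there is no ∂_3, so H_2 ≅ 0.

H_0 = Z,  H_1 = Z ⊕ Z/2,  H_2 = 0.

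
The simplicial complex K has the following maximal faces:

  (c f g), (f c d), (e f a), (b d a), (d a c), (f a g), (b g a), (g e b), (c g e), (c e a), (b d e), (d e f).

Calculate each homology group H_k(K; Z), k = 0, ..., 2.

H_0 ≅ Z,  H_1 ≅ Z/2,  H_2 = 0.

Order the vertices as a < b < c < d < e < f < g. Listing each simplex with vertices in this order, K has dimension 2 with simplices:

  0-simplices (7): a, b, c, d, e, f, g
  1-simplices (18): ab, ac, ad, ae, af, ag, bd, be, bg, cd, ce, cf, cg, de, df, ef, eg, fg
  2-simplices (12): abd, abg, acd, ace, aef, afg, bde, beg, cdf, ceg, cfg, def

so the chain groups are C_0 ≅ Z^7, C_1 ≅ Z^18, C_2 ≅ Z^12.

∂_1: C_1 → C_0 maps an edge to its endpoints' difference, ∂[p,q] = q − p.
This gives a 7×18 integer matrix of rank 6; reducing to Smith normal form yields diagonal entries (1,1,1,1,1,1).

The boundary map ∂_2: C_2 → C_1 maps a triangle to the signed sum of its edges. For instance
  ∂cdf = df − cf + cd,
  ∂abd = bd − ad + ab.
The resulting 18×12 matrix has rank 12, and its Smith normal form has invariant factors (1,1,1,1,1,1,1,1,1,1,1,2).

Computing H_k = (kernel of ∂_k) / (image of ∂_{k+1}):

  H_0: rank C_0 − rank ∂_1 = 7 − 6 = 1, and the invariant factors of ∂_1 are all 1, so H_0 ≅ Z.
  H_1: rank ker ∂_1 − rank ∂_2 = (18 − 6) − 12 = 0, and ∂_2 has invariant factor 2 > 1, so H_1 ≅ Z/2.
  H_2: rank ker ∂_2 − rank ∂_3 = (12 − 12) − 0 = 0, and there is no ∂_3, so H_2 ≅ 0.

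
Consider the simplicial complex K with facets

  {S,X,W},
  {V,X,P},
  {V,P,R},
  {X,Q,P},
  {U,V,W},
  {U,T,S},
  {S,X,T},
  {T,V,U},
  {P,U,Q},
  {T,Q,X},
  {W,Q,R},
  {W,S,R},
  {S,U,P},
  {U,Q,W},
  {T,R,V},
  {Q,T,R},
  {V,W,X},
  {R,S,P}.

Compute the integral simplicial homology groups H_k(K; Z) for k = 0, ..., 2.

H_0 = Z,  H_1 = Z^2,  H_2 = Z.

Fix the vertex order P < Q < R < S < T < U < V < W < X and write every simplex with vertices in increasing order. Then dim K = 2 and the simplices of K are:

  0-simplices (9): P, Q, R, S, T, U, V, W, X
  1-simplices (27): PQ, PR, PS, PU, PV, PX, QR, QT, QU, QW, QX, RS, RT, RV, RW, ST, SU, SW, SX, TU, TV, TX, UV, UW, VW, VX, WX
  2-simplices (18): PQU, PQX, PRS, PRV, PSU, PVX, QRT, QRW, QTX, QUW, RSW, RTV, STU, STX, SWX, TUV, UVW, VWX

Hence C_0 ≅ Z^9, C_1 ≅ Z^27, C_2 ≅ Z^18.

The boundary map ∂_1: C_1 → C_0 maps an edge to its endpoints' difference, ∂[p,q] = q − p.
The 9×27 boundary matrix has rank 8 and Smith normal form diag(1,1,1,1,1,1,1,1).

The boundary map ∂_2: C_2 → C_1 acts by ∂[p,q,r] = [q,r] − [p,r] + [p,q]. For instance
  ∂SWX = WX − SX + SW,
  ∂VWX = WX − VX + VW.
As a 27×18 matrix over Z this has rank 17, with invariant factors (1,1,1,1,1,1,1,1,1,1,1,1,1,1,1,1,1).

Computing H_k = (kernel of ∂_k) / (image of ∂_{k+1}):

  H_0: rank C_0 − rank ∂_1 = 9 − 8 = 1, and the invariant factors of ∂_1 are all 1, so H_0 ≅ Z.
  H_1: rank ker ∂_1 − rank ∂_2 = (27 − 8) − 17 = 2, and the invariant factors of ∂_2 are all 1, so H_1 ≅ Z^2.
  H_2: rank ker ∂_2 − rank ∂_3 = (18 − 17) − 0 = 1, and there is no ∂_3, so H_2 ≅ Z.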